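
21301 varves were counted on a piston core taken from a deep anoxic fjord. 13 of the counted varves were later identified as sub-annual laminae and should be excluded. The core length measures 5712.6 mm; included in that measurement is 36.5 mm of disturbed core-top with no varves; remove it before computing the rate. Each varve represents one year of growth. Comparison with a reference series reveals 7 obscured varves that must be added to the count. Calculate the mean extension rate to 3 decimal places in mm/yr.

True varve count = 21301 − 13 + 7 = 21295.
The growth record spans 5712.6 − 36.5 = 5676.1 mm.
Extension rate ≈ 5676.1 / 21295 = 0.267 mm/yr.

0.267 mm/yr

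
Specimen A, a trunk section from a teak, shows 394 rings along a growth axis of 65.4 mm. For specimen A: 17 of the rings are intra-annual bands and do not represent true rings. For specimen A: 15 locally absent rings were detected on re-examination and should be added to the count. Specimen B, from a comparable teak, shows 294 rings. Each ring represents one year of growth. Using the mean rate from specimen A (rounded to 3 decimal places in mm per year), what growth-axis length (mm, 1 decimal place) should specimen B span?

Specimen A: after corrections the count is 394 − 17 + 15 = 392 rings.
A: Mean rate = 65.4 mm / 392 years ≈ 0.167 mm/yr.
B's length ≈ 0.167 × 294 = 49.1 mm.

49.1 mm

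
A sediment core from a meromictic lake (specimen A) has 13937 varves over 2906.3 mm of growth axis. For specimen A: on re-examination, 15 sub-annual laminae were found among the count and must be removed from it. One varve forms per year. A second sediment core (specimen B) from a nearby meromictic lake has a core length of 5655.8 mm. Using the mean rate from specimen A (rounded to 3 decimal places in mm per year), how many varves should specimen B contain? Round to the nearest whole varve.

27061 varves

Specimen A: adjusted count: 13937 − 15 = 13922 varves.
A: Extension rate ≈ 2906.3 / 13922 = 0.209 mm/year.
B spans 5655.8 / 0.209 = 27061.24 years ≈ 27061 varves.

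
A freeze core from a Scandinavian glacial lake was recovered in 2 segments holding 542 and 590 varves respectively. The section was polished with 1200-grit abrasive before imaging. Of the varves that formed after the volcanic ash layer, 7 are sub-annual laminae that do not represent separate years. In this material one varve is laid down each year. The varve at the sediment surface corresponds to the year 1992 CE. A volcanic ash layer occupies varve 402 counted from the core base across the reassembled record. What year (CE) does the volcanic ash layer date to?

1269 CE

Total varves = 542 + 590 = 1132.
The volcanic ash layer sits at varve 402 from the core base, so 1132 − 402 = 730 varves formed after it.
730 − 7 false = 723 true varves after the volcanic ash layer.
1992 − 723 = 1269 CE.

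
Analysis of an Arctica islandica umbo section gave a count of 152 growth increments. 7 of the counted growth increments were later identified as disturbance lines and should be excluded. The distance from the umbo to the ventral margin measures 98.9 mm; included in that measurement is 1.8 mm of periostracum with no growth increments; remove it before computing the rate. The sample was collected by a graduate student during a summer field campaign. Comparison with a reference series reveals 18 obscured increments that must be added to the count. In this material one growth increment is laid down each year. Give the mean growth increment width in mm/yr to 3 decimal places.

0.596 mm/yr

Adjusted count: 152 − 7 + 18 = 163 growth increments.
Net length = 98.9 − 1.8 = 97.1 mm.
Extension rate ≈ 97.1 / 163 = 0.596 mm/yr.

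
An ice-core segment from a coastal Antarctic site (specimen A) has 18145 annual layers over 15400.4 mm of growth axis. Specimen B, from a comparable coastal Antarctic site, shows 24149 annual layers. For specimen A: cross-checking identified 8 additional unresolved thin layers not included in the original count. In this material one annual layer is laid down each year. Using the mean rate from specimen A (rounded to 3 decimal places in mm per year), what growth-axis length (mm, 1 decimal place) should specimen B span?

Specimen A: after corrections the count is 18145 + 8 = 18153 annual layers.
A: 15400.4 mm over 18153 years gives 15400.4 / 18153 ≈ 0.848 mm/yr.
For B, 0.848 mm/year × 24149 years = 20478.4 mm.

20478.4 mm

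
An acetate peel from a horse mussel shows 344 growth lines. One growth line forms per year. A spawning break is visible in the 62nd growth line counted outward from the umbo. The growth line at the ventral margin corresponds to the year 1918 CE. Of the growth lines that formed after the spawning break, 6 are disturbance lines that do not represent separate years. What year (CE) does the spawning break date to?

1642 CE

344 − 62 = 282 growth lines lie beyond the spawning break toward the ventral margin.
282 − 6 false = 276 true growth lines after the spawning break.
1918 − 276 = 1642 CE.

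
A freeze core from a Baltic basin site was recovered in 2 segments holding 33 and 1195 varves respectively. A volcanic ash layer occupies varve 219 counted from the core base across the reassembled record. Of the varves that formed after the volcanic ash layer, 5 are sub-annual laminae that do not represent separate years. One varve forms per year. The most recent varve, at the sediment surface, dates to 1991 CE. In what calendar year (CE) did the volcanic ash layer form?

Total varves = 33 + 1195 = 1228.
The volcanic ash layer sits at varve 219 from the core base, so 1228 − 219 = 1009 varves formed after it.
1009 − 5 false = 1004 true varves after the volcanic ash layer.
1991 − 1004 = 987 CE.

987 CE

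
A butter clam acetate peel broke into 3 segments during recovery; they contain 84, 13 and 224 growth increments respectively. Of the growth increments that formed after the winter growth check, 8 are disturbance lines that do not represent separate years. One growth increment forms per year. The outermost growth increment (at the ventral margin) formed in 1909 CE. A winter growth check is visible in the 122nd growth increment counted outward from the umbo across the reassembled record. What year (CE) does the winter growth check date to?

Total growth increments = 84 + 13 + 224 = 321.
The winter growth check sits at growth increment 122 from the umbo, so 321 − 122 = 199 growth increments formed after it.
199 − 8 false = 191 true growth increments after the winter growth check.
1909 − 191 = 1718 CE.

1718 CE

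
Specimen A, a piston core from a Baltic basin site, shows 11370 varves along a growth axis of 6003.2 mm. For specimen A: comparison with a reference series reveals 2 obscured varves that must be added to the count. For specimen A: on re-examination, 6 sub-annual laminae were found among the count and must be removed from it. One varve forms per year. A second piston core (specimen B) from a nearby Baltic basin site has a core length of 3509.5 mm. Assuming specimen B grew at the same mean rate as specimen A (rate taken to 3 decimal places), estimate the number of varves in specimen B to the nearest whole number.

Specimen A: after corrections the count is 11370 − 6 + 2 = 11366 varves.
A: Mean rate = 6003.2 mm / 11366 years ≈ 0.528 mm/yr.
For B, 3509.5 / 0.528 = 6646.78 years ≈ 6647 varves.

6647 varves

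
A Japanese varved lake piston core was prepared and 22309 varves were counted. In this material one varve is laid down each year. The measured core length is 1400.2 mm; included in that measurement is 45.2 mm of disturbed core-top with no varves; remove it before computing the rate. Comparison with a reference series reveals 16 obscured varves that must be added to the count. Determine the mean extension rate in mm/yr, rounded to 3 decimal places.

Adjusted count: 22309 + 16 = 22325 varves.
Net length = 1400.2 − 45.2 = 1355.0 mm.
Mean rate = 1355.0 mm / 22325 years ≈ 0.061 mm/yr.

0.061 mm/yr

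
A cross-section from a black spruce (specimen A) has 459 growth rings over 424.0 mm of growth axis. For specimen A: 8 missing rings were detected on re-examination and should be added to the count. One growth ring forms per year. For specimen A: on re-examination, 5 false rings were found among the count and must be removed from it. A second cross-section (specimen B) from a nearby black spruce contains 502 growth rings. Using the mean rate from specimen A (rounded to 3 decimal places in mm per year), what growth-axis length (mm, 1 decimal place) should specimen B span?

Specimen A: after corrections the count is 459 − 5 + 8 = 462 growth rings.
A: Extension rate ≈ 424.0 / 462 = 0.918 mm per year.
Length of B = 0.918 × 502 = 460.8 mm.

460.8 mm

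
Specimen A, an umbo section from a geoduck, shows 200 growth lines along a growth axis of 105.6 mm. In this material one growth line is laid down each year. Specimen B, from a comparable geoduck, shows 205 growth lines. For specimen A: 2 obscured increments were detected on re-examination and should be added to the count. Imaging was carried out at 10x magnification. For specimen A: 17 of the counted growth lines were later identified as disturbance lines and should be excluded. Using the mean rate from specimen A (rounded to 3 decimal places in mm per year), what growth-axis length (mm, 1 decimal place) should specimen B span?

117.1 mm

Specimen A: correcting the raw count gives 200 − 17 + 2 = 185 true growth lines.
A: 105.6 mm over 185 years gives 105.6 / 185 ≈ 0.571 mm per year.
B's length ≈ 0.571 × 205 = 117.1 mm.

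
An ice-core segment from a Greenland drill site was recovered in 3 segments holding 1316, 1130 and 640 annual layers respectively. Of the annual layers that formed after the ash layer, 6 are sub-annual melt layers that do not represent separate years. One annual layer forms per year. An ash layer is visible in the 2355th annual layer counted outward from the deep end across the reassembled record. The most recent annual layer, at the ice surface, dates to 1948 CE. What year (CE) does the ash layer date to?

Total annual layers = 1316 + 1130 + 640 = 3086.
3086 − 2355 = 731 annual layers lie beyond the ash layer toward the ice surface.
Removing the 6 false annual layers leaves 731 − 6 = 725 true annual layers beyond the ash layer.
The annual layer at the ice surface is 1948 CE, so the ash layer dates to 1948 − 725 = 1223 CE.

1223 CE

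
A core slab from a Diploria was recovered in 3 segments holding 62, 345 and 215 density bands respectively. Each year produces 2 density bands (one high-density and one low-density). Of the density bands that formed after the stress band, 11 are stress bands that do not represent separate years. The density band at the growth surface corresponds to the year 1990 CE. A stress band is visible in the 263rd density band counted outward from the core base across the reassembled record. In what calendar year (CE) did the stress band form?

1816 CE

Total density bands = 62 + 345 + 215 = 622.
622 − 263 = 359 density bands lie beyond the stress band toward the growth surface.
Excluding 11 false density bands: 359 − 11 = 348.
With 2 density bands per year, 348 / 2 = 174 years.
1990 − 174 = 1816 CE.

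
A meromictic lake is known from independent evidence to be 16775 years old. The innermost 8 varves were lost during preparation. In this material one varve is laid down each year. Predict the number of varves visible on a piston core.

16767 varves

Expected varves over 16775 years: 16775.
Less the 8 uncaptured varves: 16775 − 8 = 16767.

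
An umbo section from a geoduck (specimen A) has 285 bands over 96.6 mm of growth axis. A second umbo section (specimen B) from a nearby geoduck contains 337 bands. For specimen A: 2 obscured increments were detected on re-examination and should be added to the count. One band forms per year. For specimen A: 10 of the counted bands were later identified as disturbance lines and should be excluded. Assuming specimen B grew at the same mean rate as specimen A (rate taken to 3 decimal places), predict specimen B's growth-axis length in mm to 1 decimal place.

Specimen A: true band count = 285 − 10 + 2 = 277.
A: Mean rate = 96.6 mm / 277 years ≈ 0.349 mm/year.
Length of B = 0.349 × 337 = 117.6 mm.

117.6 mm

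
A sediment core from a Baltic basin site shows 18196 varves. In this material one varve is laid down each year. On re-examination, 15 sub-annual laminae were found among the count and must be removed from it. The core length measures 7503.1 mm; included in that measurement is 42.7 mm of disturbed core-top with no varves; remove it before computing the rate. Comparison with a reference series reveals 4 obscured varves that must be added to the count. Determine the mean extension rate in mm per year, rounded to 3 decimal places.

Correcting the raw count gives 18196 − 15 + 4 = 18185 true varves.
Removing the 42.7 mm offcut leaves 7503.1 − 42.7 = 7460.4 mm.
Extension rate ≈ 7460.4 / 18185 = 0.410 mm per year.

0.410 mm per year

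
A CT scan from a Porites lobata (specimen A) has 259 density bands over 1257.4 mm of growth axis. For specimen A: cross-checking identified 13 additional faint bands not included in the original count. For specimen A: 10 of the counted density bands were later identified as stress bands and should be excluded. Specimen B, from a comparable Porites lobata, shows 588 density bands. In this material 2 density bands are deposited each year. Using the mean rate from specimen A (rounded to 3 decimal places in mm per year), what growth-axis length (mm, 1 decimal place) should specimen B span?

2821.8 mm

Specimen A: after corrections the count is 259 − 10 + 13 = 262 density bands.
Specimen A: with 2 density bands per year, 262 / 2 = 131 years.
A: 1257.4 mm over 131 years gives 1257.4 / 131 ≈ 9.598 mm/yr.
Specimen B: with 2 density bands per year, 588 / 2 = 294 years. Length of B = 9.598 × 294 = 2821.8 mm.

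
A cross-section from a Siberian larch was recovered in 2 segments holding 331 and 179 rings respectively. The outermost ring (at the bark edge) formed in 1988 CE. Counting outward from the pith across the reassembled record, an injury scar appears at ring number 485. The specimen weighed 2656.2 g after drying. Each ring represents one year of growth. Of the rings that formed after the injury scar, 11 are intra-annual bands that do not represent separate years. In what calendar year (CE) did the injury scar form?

Total rings = 331 + 179 = 510.
510 − 485 = 25 rings lie beyond the injury scar toward the bark edge.
Excluding 11 false rings: 25 − 11 = 14.
1988 − 14 = 1974 CE.

1974 CE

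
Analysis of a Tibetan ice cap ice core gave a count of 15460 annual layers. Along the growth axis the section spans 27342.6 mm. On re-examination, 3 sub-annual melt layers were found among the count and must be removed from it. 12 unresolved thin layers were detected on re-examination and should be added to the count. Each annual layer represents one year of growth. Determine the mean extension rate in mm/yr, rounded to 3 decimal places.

After corrections the count is 15460 − 3 + 12 = 15469 annual layers.
27342.6 mm over 15469 years gives 27342.6 / 15469 ≈ 1.768 mm/yr.

1.768 mm/yr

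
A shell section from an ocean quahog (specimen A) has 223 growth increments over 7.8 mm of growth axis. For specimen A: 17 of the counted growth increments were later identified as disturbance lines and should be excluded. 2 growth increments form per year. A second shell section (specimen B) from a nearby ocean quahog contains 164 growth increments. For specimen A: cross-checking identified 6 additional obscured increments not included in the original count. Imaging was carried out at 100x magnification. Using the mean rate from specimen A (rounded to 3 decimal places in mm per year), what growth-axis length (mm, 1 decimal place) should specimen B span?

6.1 mm

Specimen A: true growth increment count = 223 − 17 + 6 = 212.
Specimen A: dividing by 2 growth increments per year: 212 / 2 = 106 years.
A: Mean rate = 7.8 mm / 106 years ≈ 0.074 mm/yr.
Specimen B: with 2 growth increments per year, 164 / 2 = 82 years. For B, 0.074 mm/year × 82 years = 6.1 mm.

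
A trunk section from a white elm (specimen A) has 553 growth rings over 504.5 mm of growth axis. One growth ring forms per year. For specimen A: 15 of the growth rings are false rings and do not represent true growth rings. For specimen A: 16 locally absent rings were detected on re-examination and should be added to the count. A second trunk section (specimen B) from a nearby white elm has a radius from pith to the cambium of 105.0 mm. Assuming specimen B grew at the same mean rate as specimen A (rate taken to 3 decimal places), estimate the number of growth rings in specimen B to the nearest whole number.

115 growth rings

Specimen A: correcting the raw count gives 553 − 15 + 16 = 554 true growth rings.
A: Extension rate ≈ 504.5 / 554 = 0.911 mm/yr.
For B, 105.0 / 0.911 = 115.26 years ≈ 115 growth rings.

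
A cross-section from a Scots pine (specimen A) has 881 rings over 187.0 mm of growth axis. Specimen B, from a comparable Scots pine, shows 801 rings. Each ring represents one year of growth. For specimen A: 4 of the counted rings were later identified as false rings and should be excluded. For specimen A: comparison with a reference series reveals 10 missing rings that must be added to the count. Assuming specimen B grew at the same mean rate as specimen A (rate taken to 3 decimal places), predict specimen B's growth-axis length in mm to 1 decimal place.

Specimen A: adjusted count: 881 − 4 + 10 = 887 rings.
A: Extension rate ≈ 187.0 / 887 = 0.211 mm/year.
B's length ≈ 0.211 × 801 = 169.0 mm.

169.0 mm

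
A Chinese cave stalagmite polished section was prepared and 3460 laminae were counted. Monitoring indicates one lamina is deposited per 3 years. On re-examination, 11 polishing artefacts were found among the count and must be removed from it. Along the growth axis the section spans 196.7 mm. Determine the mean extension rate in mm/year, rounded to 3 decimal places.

0.019 mm/year

Correcting the raw count gives 3460 − 11 = 3449 true laminae.
3449 laminae at 3 years each span 3449 × 3 = 10347 years.
Mean rate = 196.7 mm / 10347 years ≈ 0.019 mm/year.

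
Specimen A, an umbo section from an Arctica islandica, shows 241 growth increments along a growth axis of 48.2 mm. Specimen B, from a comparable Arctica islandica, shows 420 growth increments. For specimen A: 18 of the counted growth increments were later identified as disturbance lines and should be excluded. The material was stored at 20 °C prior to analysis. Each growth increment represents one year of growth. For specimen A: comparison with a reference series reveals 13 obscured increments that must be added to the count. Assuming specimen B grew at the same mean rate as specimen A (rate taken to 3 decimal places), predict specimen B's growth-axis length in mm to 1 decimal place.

Specimen A: after corrections the count is 241 − 18 + 13 = 236 growth increments.
A: Extension rate ≈ 48.2 / 236 = 0.204 mm per year.
B's length ≈ 0.204 × 420 = 85.7 mm.

85.7 mm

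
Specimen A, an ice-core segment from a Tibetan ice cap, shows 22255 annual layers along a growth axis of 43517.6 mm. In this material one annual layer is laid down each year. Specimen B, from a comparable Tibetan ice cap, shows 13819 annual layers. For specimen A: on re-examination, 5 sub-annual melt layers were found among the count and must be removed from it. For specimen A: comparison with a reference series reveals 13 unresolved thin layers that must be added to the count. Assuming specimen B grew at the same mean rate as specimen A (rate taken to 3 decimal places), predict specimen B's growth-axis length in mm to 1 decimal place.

Specimen A: correcting the raw count gives 22255 − 5 + 13 = 22263 true annual layers.
A: Extension rate ≈ 43517.6 / 22263 = 1.955 mm/year.
Length of B = 1.955 × 13819 = 27016.1 mm.

27016.1 mm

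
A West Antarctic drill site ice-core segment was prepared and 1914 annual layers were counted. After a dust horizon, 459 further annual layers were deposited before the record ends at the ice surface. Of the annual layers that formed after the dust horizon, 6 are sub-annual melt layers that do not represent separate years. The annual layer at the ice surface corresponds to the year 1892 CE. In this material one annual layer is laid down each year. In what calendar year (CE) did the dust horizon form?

459 annual layers post-date the dust horizon.
Removing the 6 false annual layers leaves 459 − 6 = 453 true annual layers beyond the dust horizon.
The annual layer at the ice surface is 1892 CE, so the dust horizon dates to 1892 − 453 = 1439 CE.

1439 CE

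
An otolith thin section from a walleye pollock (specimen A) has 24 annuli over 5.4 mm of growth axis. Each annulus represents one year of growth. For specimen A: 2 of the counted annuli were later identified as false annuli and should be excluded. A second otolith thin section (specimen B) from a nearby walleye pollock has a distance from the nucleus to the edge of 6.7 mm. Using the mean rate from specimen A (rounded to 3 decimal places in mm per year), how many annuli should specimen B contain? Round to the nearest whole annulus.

27 annuli

Specimen A: adjusted count: 24 − 2 = 22 annuli.
A: Mean rate = 5.4 mm / 22 years ≈ 0.245 mm/yr.
For B, 6.7 / 0.245 = 27.35 years ≈ 27 annuli.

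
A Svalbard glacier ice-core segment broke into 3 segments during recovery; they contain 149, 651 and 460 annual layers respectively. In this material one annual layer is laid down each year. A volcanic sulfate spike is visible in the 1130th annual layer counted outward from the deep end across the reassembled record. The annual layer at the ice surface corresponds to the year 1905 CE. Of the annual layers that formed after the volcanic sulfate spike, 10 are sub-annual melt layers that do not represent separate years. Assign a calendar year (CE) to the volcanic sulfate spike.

Total annual layers = 149 + 651 + 460 = 1260.
The volcanic sulfate spike sits at annual layer 1130 from the deep end, so 1260 − 1130 = 130 annual layers formed after it.
Excluding 10 false annual layers: 130 − 10 = 120.
The annual layer at the ice surface is 1905 CE, so the volcanic sulfate spike dates to 1905 − 120 = 1785 CE.

1785 CE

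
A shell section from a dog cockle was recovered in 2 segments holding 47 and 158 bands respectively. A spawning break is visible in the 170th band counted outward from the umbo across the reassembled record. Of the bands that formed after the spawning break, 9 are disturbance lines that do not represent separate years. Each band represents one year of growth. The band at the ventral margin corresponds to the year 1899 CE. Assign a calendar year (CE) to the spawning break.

Total bands = 47 + 158 = 205.
205 − 170 = 35 bands lie beyond the spawning break toward the ventral margin.
35 − 9 false = 26 true bands after the spawning break.
Counting back 26 years from 1899 CE places the spawning break in 1899 − 26 = 1873 CE.

1873 CE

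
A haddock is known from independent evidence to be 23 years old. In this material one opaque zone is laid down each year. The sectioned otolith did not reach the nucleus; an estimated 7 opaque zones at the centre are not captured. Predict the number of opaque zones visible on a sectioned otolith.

One opaque zone per year gives 23 opaque zones over 23 years.
23 − 7 missed = 16 opaque zones expected in the prepared section.

16 opaque zones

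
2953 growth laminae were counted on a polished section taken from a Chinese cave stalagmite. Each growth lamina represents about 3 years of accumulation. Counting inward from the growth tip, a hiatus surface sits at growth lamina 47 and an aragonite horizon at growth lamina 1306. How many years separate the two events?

3777 yr

1306 − 47 = 1259 growth laminae lie between the two events.
At 3 years per growth lamina, 1259 × 3 = 3777 years.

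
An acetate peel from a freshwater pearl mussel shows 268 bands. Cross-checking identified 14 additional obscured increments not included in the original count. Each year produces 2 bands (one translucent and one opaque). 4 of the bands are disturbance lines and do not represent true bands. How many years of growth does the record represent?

139 yr

True band count = 268 − 4 + 14 = 278.
278 bands at 2 per year is 278 / 2 = 139 years.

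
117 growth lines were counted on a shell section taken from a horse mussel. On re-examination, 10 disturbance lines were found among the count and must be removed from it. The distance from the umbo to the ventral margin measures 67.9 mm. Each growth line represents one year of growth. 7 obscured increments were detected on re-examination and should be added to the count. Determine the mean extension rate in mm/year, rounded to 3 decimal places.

True growth line count = 117 − 10 + 7 = 114.
67.9 mm over 114 years gives 67.9 / 114 ≈ 0.596 mm/year.

0.596 mm/year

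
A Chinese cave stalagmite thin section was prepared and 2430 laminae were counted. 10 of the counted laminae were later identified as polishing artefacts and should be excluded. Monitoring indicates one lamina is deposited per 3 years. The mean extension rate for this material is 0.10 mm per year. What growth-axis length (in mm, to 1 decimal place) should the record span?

Correcting the raw count gives 2430 − 10 = 2420 true laminae.
2420 laminae at 3 years each span 2420 × 3 = 7260 years.
Length ≈ 0.10 × 7260 = 726.0 mm.

726.0 mm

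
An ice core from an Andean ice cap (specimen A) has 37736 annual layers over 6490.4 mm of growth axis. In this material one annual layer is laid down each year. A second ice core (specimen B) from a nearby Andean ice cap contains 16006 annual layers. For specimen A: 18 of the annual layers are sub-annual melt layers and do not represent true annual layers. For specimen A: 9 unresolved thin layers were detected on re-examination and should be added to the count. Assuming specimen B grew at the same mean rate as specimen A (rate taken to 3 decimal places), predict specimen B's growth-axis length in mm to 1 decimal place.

Specimen A: correcting the raw count gives 37736 − 18 + 9 = 37727 true annual layers.
A: Extension rate ≈ 6490.4 / 37727 = 0.172 mm/year.
For B, 0.172 mm/year × 16006 years = 2753.0 mm.

2753.0 mm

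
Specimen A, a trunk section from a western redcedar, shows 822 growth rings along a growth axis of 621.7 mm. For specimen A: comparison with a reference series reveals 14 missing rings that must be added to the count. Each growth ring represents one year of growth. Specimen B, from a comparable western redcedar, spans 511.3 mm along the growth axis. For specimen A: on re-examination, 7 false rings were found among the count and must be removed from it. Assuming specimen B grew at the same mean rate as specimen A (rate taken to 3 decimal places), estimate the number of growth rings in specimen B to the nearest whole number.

Specimen A: after corrections the count is 822 − 7 + 14 = 829 growth rings.
A: Mean rate = 621.7 mm / 829 years ≈ 0.750 mm/yr.
For B, 511.3 / 0.750 = 681.73 years ≈ 682 growth rings.

682 growth rings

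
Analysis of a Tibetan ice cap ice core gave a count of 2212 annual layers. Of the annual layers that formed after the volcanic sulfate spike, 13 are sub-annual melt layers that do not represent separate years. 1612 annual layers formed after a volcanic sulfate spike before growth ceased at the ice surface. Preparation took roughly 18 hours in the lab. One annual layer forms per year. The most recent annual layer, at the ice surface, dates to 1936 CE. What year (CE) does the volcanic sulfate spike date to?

337 CE

1612 annual layers post-date the volcanic sulfate spike.
1612 − 13 false = 1599 true annual layers after the volcanic sulfate spike.
The annual layer at the ice surface is 1936 CE, so the volcanic sulfate spike dates to 1936 − 1599 = 337 CE.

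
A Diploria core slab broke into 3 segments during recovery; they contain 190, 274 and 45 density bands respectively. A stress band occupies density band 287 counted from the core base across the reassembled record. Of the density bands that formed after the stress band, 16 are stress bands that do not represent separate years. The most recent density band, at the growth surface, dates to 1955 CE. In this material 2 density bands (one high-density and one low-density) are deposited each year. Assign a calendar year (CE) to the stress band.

Total density bands = 190 + 274 + 45 = 509.
Between density band 287 and the growth surface there are 509 − 287 = 222 density bands.
Removing the 16 false density bands leaves 222 − 16 = 206 true density bands beyond the stress band.
Dividing by 2 density bands per year: 206 / 2 = 103 years.
Counting back 103 years from 1955 CE places the stress band in 1955 − 103 = 1852 CE.

1852 CE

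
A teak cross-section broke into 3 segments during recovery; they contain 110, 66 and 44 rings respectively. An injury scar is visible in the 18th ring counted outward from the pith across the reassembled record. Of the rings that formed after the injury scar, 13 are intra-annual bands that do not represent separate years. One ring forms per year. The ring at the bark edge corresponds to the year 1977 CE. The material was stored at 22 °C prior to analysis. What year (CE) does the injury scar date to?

1788 CE

Total rings = 110 + 66 + 44 = 220.
The injury scar sits at ring 18 from the pith, so 220 − 18 = 202 rings formed after it.
202 − 13 false = 189 true rings after the injury scar.
The ring at the bark edge is 1977 CE, so the injury scar dates to 1977 − 189 = 1788 CE.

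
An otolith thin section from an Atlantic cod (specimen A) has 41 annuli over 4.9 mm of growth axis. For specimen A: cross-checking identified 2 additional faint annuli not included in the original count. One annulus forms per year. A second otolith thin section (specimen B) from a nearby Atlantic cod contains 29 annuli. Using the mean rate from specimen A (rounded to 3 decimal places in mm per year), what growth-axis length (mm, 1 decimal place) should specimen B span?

Specimen A: correcting the raw count gives 41 + 2 = 43 true annuli.
A: Mean rate = 4.9 mm / 43 years ≈ 0.114 mm/yr.
Length of B = 0.114 × 29 = 3.3 mm.

3.3 mm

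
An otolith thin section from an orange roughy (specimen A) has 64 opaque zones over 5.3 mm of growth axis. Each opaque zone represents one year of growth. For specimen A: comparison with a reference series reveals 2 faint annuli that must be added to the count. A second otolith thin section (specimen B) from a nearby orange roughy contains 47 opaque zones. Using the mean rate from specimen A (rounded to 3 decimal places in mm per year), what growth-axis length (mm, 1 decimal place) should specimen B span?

Specimen A: after corrections the count is 64 + 2 = 66 opaque zones.
A: Extension rate ≈ 5.3 / 66 = 0.080 mm per year.
B's length ≈ 0.080 × 47 = 3.8 mm.

3.8 mm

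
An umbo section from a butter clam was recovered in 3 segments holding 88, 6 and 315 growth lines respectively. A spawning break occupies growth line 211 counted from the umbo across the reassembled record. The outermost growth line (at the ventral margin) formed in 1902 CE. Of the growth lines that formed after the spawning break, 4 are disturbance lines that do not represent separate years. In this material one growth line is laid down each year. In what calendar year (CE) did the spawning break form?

1708 CE

Total growth lines = 88 + 6 + 315 = 409.
The spawning break sits at growth line 211 from the umbo, so 409 − 211 = 198 growth lines formed after it.
Excluding 4 false growth lines: 198 − 4 = 194.
1902 − 194 = 1708 CE.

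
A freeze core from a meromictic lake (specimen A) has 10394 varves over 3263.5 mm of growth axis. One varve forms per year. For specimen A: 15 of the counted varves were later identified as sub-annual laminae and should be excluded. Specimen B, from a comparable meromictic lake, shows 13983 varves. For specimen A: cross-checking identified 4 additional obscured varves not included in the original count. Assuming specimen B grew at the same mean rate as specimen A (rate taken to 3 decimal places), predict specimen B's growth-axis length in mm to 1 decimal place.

4390.7 mm

Specimen A: true varve count = 10394 − 15 + 4 = 10383.
A: Mean rate = 3263.5 mm / 10383 years ≈ 0.314 mm/year.
B's length ≈ 0.314 × 13983 = 4390.7 mm.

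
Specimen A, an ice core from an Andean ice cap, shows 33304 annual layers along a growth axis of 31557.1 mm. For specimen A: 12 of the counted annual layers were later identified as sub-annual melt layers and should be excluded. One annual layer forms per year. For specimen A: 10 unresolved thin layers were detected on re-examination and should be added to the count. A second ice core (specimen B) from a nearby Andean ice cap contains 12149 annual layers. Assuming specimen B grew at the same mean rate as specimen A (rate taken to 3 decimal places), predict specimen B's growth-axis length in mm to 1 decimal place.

Specimen A: correcting the raw count gives 33304 − 12 + 10 = 33302 true annual layers.
A: Mean rate = 31557.1 mm / 33302 years ≈ 0.948 mm per year.
For B, 0.948 mm/year × 12149 years = 11517.3 mm.

11517.3 mm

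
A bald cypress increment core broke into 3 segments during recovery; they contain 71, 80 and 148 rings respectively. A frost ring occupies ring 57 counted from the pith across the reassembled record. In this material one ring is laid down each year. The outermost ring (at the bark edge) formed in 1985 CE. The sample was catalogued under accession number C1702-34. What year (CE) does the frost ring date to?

Total rings = 71 + 80 + 148 = 299.
Between ring 57 and the bark edge there are 299 − 57 = 242 rings.
1985 − 242 = 1743 CE.

1743 CE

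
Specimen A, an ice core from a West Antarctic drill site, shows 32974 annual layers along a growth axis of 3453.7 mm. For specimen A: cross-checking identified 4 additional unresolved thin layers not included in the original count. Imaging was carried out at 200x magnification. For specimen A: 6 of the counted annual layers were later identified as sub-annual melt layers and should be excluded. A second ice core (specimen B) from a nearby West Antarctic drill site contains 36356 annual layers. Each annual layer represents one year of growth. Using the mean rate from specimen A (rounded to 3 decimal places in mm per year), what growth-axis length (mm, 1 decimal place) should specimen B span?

3817.4 mm

Specimen A: after corrections the count is 32974 − 6 + 4 = 32972 annual layers.
A: Extension rate ≈ 3453.7 / 32972 = 0.105 mm/year.
B's length ≈ 0.105 × 36356 = 3817.4 mm.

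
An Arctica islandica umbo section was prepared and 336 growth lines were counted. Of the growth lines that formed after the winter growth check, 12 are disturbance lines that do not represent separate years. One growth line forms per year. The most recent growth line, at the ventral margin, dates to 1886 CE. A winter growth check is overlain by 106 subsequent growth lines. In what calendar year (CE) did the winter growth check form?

There are 106 growth lines younger than the winter growth check.
Removing the 12 false growth lines leaves 106 − 12 = 94 true growth lines beyond the winter growth check.
1886 − 94 = 1792 CE.

1792 CE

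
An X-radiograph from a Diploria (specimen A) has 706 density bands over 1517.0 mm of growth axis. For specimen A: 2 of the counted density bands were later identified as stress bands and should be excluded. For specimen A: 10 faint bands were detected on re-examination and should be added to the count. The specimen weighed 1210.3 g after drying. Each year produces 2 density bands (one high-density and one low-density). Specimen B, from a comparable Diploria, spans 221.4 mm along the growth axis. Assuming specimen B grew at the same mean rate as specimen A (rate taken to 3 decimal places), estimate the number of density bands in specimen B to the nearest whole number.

104 density bands

Specimen A: adjusted count: 706 − 2 + 10 = 714 density bands.
Specimen A: dividing by 2 density bands per year: 714 / 2 = 357 years.
A: Extension rate ≈ 1517.0 / 357 = 4.249 mm per year.
Specimen B: 221.4 mm / 4.249 mm per year = 52.11 years; at 2 density bands per year that is 52.11 × 2 ≈ 104 density bands.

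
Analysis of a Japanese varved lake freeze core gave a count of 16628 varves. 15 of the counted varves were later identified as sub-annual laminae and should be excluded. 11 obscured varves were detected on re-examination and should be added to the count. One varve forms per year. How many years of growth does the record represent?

16624 years

True varve count = 16628 − 15 + 11 = 16624.
One varve per year makes the duration 16624 years.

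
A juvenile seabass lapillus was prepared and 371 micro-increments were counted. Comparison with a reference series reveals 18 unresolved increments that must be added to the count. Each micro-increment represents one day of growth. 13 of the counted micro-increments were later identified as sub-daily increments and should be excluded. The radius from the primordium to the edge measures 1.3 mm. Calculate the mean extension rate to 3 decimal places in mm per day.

0.003 mm per day

After corrections the count is 371 − 13 + 18 = 376 micro-increments.
1.3 mm over 376 days gives 1.3 / 376 ≈ 0.003 mm per day.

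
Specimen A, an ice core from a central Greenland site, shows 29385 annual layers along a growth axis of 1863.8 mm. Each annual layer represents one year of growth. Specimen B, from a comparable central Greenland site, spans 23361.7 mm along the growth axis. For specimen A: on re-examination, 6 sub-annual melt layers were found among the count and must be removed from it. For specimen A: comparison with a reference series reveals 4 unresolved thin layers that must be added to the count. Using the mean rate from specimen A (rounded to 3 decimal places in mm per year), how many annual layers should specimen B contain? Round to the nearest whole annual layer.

370821 annual layers

Specimen A: after corrections the count is 29385 − 6 + 4 = 29383 annual layers.
A: Extension rate ≈ 1863.8 / 29383 = 0.063 mm/year.
B spans 23361.7 / 0.063 = 370820.63 years ≈ 370821 annual layers.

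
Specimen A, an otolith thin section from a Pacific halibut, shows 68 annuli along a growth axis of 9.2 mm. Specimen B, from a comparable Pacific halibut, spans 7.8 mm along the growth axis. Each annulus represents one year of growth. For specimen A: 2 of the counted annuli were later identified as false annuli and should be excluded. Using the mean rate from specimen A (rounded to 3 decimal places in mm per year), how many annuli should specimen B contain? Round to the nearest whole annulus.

Specimen A: after corrections the count is 68 − 2 = 66 annuli.
A: Extension rate ≈ 9.2 / 66 = 0.139 mm/year.
Specimen B: 7.8 mm / 0.139 mm per year = 56.12 years ≈ 56 annuli.

56 annuli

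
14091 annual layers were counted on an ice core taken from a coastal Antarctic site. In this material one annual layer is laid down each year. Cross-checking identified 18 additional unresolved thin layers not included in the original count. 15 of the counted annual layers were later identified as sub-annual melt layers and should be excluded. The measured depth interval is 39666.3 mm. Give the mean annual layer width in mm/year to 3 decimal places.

Adjusted count: 14091 − 15 + 18 = 14094 annual layers.
39666.3 mm over 14094 years gives 39666.3 / 14094 ≈ 2.814 mm/year.

2.814 mm/year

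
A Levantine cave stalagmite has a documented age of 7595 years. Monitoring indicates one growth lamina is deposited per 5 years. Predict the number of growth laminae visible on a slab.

1519 growth laminae

At 5 years per growth lamina, 7595 / 5 = 1519 growth laminae are expected.
So 1519 growth laminae should be present.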